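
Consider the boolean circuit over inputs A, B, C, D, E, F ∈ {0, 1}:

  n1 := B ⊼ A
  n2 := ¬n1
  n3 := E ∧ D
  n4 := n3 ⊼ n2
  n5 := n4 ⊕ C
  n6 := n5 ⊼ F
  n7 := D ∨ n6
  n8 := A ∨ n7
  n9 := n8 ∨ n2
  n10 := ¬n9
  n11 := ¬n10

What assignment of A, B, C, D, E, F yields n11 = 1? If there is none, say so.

A=1, B=1, C=1, D=0, E=1, F=1

n11 = ¬n10 must be 1, so n10 = 0.
n10 = ¬n9 must be 0, so n9 = 1.
n9 = n8 ∨ n2 must be 1, so at least one of n8, n2 is 1.
Check with A=1, B=1, C=1, D=0, E=1, F=1:
n1 = B ⊼ A = 1 ⊼ 1 = 0
n2 = ¬n1 = ¬0 = 1
n3 = E ∧ D = 1 ∧ 0 = 0
n4 = n3 ⊼ n2 = 0 ⊼ 1 = 1
n5 = n4 ⊕ C = 1 ⊕ 1 = 0
n6 = n5 ⊼ F = 0 ⊼ 1 = 1
n7 = D ∨ n6 = 0 ∨ 1 = 1
n8 = A ∨ n7 = 1 ∨ 1 = 1
n9 = n8 ∨ n2 = 1 ∨ 1 = 1
n10 = ¬n9 = ¬1 = 0
n11 = ¬n10 = ¬0 = 1
So n11 = 1 as required.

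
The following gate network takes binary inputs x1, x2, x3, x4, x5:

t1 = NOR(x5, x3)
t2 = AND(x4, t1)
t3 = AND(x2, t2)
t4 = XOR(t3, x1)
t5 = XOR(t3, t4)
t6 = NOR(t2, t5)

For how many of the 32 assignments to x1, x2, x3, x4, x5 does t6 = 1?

t6 = NOR(t2, t5) must be 1, so both t2 = 0 and t5 = 0.
Enumerating the 32 input combinations, 14 give t6 = 1 and 18 give t6 = 0.

14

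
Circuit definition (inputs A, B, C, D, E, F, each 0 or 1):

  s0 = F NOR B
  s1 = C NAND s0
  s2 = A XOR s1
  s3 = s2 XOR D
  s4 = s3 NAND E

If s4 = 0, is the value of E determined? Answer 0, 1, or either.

1

s4 = s3 NAND E must be 0, so both s3 = 1 and E = 1.
s3 = s2 XOR D must be 1, so s2 and D differ.
Every assignment with s4 = 0 has E = 1; there are 16 such assignment(s).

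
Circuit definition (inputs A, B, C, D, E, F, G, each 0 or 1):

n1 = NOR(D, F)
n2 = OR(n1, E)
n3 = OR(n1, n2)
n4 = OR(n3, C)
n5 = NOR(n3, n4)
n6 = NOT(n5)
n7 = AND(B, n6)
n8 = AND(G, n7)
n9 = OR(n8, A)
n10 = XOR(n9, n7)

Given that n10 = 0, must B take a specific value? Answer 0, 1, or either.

either

Both values of B occur among assignments with n10 = 0:
  B=0: A=0, B=0, C=0, D=0, E=0, F=0, G=0
  B=1: A=0, B=1, C=0, D=0, E=0, F=0, G=1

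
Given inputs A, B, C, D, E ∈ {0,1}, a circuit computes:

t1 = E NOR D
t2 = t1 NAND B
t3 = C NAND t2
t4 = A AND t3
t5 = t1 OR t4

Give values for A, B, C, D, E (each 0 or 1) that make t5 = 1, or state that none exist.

A=1, B=0, C=0, D=1, E=1

t5 = t1 OR t4 must be 1, so at least one of t1, t4 is 1.
Check with A=1, B=0, C=0, D=1, E=1:
t1 = E NOR D = 1 NOR 1 = 0
t2 = t1 NAND B = 0 NAND 0 = 1
t3 = C NAND t2 = 0 NAND 1 = 1
t4 = A AND t3 = 1 AND 1 = 1
t5 = t1 OR t4 = 0 OR 1 = 1
So t5 = 1 as required.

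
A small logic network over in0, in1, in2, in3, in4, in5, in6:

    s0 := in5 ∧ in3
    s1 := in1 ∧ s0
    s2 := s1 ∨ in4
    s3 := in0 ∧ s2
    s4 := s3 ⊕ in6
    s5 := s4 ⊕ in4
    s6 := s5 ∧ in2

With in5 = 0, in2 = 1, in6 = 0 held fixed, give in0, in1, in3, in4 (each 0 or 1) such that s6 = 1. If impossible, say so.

in0=0, in1=0, in3=0, in4=1

s6 = s5 ∧ in2 must be 1, so both s5 = 1 and in2 = 1.
s5 = s4 ⊕ in4 must be 1, so s4 and in4 differ.
Check with in5 = 0, in2 = 1, in6 = 0 and in0=0, in1=0, in3=0, in4=1:
s0 = in5 ∧ in3 = 0 ∧ 0 = 0
s1 = in1 ∧ s0 = 0 ∧ 0 = 0
s2 = s1 ∨ in4 = 0 ∨ 1 = 1
s3 = in0 ∧ s2 = 0 ∧ 1 = 0
s4 = s3 ⊕ in6 = 0 ⊕ 0 = 0
s5 = s4 ⊕ in4 = 0 ⊕ 1 = 1
s6 = s5 ∧ in2 = 1 ∧ 1 = 1
So s6 = 1.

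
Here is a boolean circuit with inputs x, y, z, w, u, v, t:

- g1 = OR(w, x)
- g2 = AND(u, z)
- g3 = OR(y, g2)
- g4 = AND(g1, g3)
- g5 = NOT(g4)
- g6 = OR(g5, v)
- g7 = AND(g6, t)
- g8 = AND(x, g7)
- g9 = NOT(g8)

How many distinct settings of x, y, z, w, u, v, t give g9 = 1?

106

g9 = NOT(g8) must be 1, so g8 = 0.
g8 = AND(x, g7) must be 0, so at least one of x, g7 is 0.
Enumerating the 128 input combinations, 106 give g9 = 1 and 22 give g9 = 0.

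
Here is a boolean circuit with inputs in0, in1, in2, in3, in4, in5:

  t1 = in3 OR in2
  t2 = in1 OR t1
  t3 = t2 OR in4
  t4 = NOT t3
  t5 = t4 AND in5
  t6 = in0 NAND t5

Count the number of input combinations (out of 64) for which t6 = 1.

t6 = in0 NAND t5 must be 1, so at least one of in0, t5 is 0.
Enumerating the 64 input combinations, 63 give t6 = 1 and 1 give t6 = 0.

63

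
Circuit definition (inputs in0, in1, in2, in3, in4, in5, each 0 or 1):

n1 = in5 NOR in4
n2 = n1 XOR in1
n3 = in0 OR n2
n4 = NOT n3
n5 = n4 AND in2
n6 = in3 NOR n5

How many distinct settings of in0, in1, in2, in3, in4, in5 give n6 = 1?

n6 = in3 NOR n5 must be 1, so both in3 = 0 and n5 = 0.
n5 = n4 AND in2 must be 0, so at least one of n4, in2 is 0.
Enumerating the 64 input combinations, 28 give n6 = 1 and 36 give n6 = 0.

28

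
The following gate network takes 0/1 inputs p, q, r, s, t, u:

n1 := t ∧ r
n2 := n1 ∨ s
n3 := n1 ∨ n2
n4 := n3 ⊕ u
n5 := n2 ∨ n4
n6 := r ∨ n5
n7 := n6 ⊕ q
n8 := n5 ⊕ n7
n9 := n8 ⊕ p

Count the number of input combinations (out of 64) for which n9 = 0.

32

n9 = n8 ⊕ p must be 0, so n8 and p are equal.
Enumerating the 64 input combinations, 32 give n9 = 0 and 32 give n9 = 1.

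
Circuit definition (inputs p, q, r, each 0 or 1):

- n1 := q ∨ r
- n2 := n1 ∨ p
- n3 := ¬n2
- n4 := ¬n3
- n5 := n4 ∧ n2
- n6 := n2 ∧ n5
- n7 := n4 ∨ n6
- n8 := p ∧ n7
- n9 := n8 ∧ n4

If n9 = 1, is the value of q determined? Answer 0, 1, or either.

either

Both values of q occur among assignments with n9 = 1:
  q=0: p=1, q=0, r=0
  q=1: p=1, q=1, r=0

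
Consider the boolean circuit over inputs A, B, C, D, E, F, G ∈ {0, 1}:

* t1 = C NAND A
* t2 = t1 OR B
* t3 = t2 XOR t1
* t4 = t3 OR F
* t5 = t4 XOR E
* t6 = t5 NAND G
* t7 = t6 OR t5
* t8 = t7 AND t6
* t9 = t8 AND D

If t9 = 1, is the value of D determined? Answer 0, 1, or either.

t9 = t8 AND D must be 1, so both t8 = 1 and D = 1.
Every assignment with t9 = 1 has D = 1; there are 48 such assignment(s).

1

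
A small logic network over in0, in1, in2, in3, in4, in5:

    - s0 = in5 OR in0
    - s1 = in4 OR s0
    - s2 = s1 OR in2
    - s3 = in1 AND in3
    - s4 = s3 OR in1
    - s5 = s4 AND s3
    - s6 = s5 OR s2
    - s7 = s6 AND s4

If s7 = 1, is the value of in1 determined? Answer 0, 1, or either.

1

s7 = s6 AND s4 must be 1, so both s6 = 1 and s4 = 1.
Every assignment with s7 = 1 has in1 = 1; there are 31 such assignment(s).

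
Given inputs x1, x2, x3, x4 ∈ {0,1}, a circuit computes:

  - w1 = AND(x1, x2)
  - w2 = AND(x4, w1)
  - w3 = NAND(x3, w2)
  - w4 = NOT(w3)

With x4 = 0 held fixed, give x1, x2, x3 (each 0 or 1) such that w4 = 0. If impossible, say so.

x1=0, x2=0, x3=0

Check with x4 = 0 and x1=0, x2=0, x3=0:
w1 = AND(x1, x2) = AND(0, 0) = 0
w2 = AND(x4, w1) = AND(0, 0) = 0
w3 = NAND(x3, w2) = NAND(0, 0) = 1
w4 = NOT(w3) = NOT 1 = 0
So w4 = 0.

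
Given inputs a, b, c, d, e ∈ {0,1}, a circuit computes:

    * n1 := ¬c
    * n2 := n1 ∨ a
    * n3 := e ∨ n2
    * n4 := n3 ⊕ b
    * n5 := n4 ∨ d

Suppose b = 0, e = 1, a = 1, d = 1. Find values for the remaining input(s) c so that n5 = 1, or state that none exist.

c=1

n5 = n4 ∨ d must be 1, so at least one of n4, d is 1.
Check with b = 0, e = 1, a = 1, d = 1 and c=1:
n1 = ¬c = ¬1 = 0
n2 = n1 ∨ a = 0 ∨ 1 = 1
n3 = e ∨ n2 = 1 ∨ 1 = 1
n4 = n3 ⊕ b = 1 ⊕ 0 = 1
n5 = n4 ∨ d = 1 ∨ 1 = 1
So n5 = 1.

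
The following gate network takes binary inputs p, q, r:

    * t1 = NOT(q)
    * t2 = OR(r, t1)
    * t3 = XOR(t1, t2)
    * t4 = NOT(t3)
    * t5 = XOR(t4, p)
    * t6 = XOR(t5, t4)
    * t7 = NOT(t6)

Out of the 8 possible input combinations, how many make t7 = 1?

4

t7 = NOT(t6) must be 1, so t6 = 0.
t6 = XOR(t5, t4) must be 0, so t5 and t4 are equal.
Satisfying assignments:
  p=0, q=0, r=0
  p=0, q=0, r=1
  p=0, q=1, r=0
  p=0, q=1, r=1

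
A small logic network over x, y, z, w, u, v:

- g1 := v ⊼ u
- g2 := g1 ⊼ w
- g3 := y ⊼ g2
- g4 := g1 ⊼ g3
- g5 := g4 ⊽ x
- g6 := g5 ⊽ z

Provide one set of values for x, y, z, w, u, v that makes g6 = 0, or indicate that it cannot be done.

g6 = g5 ⊽ z must be 0, so at least one of g5, z is 1.
Check with x=0 y=1 z=1 w=1 u=0 v=1:
g1 = v ⊼ u = 1 ⊼ 0 = 1
g2 = g1 ⊼ w = 1 ⊼ 1 = 0
g3 = y ⊼ g2 = 1 ⊼ 0 = 1
g4 = g1 ⊼ g3 = 1 ⊼ 1 = 0
g5 = g4 ⊽ x = 0 ⊽ 0 = 1
g6 = g5 ⊽ z = 1 ⊽ 1 = 0
So g6 = 0 as required.

x=0 y=1 z=1 w=1 u=0 v=1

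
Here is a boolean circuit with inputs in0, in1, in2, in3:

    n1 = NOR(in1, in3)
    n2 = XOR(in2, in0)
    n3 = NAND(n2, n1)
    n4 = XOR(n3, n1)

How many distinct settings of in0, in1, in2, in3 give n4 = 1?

n4 = XOR(n3, n1) must be 1, so n3 and n1 differ.
Enumerating the 16 input combinations, 14 give n4 = 1 and 2 give n4 = 0.

14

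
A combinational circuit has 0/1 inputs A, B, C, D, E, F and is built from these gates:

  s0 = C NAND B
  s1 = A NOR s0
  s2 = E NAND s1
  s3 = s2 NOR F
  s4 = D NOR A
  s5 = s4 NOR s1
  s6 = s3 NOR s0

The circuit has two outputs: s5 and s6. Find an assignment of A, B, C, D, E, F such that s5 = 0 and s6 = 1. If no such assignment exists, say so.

Check with A=0, B=1, C=1, D=0, E=0, F=1:
s0 = C NAND B = 1 NAND 1 = 0
s1 = A NOR s0 = 0 NOR 0 = 1
s2 = E NAND s1 = 0 NAND 1 = 1
s3 = s2 NOR F = 1 NOR 1 = 0
s4 = D NOR A = 0 NOR 0 = 1
s5 = s4 NOR s1 = 1 NOR 1 = 0
s6 = s3 NOR s0 = 0 NOR 0 = 1
So s5 = 0 and s6 = 1.

A=0, B=1, C=1, D=0, E=0, F=1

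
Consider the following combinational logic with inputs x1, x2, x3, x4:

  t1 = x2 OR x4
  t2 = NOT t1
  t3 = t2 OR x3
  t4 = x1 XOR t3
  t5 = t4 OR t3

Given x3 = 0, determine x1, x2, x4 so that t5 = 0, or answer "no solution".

x1=0, x2=0, x4=1

t5 = t4 OR t3 must be 0, so both t4 = 0 and t3 = 0.
t4 = x1 XOR t3 must be 0, so x1 and t3 are equal.
Check with x3 = 0 and x1=0, x2=0, x4=1:
t1 = x2 OR x4 = 0 OR 1 = 1
t2 = NOT t1 = NOT 1 = 0
t3 = t2 OR x3 = 0 OR 0 = 0
t4 = x1 XOR t3 = 0 XOR 0 = 0
t5 = t4 OR t3 = 0 OR 0 = 0
So t5 = 0.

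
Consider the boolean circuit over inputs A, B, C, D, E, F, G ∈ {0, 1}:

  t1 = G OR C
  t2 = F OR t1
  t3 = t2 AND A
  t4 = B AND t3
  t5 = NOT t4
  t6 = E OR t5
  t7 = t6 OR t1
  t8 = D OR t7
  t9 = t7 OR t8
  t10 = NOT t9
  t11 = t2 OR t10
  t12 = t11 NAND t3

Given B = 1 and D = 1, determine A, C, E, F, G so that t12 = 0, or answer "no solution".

A=1 C=1 E=1 F=1 G=0

t12 = t11 NAND t3 must be 0, so both t11 = 1 and t3 = 1.
Check with B = 1 and D = 1 and A=1, C=1, E=1, F=1, G=0:
t1 = G OR C = 0 OR 1 = 1
t2 = F OR t1 = 1 OR 1 = 1
t3 = t2 AND A = 1 AND 1 = 1
t4 = B AND t3 = 1 AND 1 = 1
t5 = NOT t4 = NOT 1 = 0
t6 = E OR t5 = 1 OR 0 = 1
t7 = t6 OR t1 = 1 OR 1 = 1
t8 = D OR t7 = 1 OR 1 = 1
t9 = t7 OR t8 = 1 OR 1 = 1
t10 = NOT t9 = NOT 1 = 0
t11 = t2 OR t10 = 1 OR 0 = 1
t12 = t11 NAND t3 = 1 NAND 1 = 0
So t12 = 0.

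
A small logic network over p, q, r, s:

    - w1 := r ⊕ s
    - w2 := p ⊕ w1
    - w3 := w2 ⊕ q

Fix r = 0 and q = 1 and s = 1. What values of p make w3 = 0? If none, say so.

p=0

w3 = w2 ⊕ q must be 0, so w2 and q are equal.
Check with r = 0 and q = 1 and s = 1 and p=0:
w1 = r ⊕ s = 0 ⊕ 1 = 1
w2 = p ⊕ w1 = 0 ⊕ 1 = 1
w3 = w2 ⊕ q = 1 ⊕ 1 = 0
So w3 = 0.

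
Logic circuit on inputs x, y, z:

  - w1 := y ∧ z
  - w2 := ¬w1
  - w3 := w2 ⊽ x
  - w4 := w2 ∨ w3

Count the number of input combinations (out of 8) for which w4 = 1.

w4 = w2 ∨ w3 must be 1, so at least one of w2, w3 is 1.
Enumerating the 8 input combinations, 7 give w4 = 1 and 1 give w4 = 0.

7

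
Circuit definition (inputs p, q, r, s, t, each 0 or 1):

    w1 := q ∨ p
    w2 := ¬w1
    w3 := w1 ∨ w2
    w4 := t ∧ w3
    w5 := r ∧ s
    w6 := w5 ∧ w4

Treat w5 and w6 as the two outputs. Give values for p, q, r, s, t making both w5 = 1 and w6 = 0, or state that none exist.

p=0 q=0 r=1 s=1 t=0

Check with p=0 q=0 r=1 s=1 t=0:
w1 = q ∨ p = 0 ∨ 0 = 0
w2 = ¬w1 = ¬0 = 1
w3 = w1 ∨ w2 = 0 ∨ 1 = 1
w4 = t ∧ w3 = 0 ∧ 1 = 0
w5 = r ∧ s = 1 ∧ 1 = 1
w6 = w5 ∧ w4 = 1 ∧ 0 = 0
So w5 = 1 and w6 = 0.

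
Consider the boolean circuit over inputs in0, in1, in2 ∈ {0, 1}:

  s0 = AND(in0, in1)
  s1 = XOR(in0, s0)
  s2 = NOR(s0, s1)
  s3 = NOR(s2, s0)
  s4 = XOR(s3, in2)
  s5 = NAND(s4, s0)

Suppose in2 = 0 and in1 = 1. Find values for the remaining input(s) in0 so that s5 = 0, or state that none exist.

With in2 = 0 and in1 = 1 fixed, none of the 2 settings of in0 give s5 = 0.
For example, with in0=0:
s0 = AND(in0, in1) = AND(0, 1) = 0
s1 = XOR(in0, s0) = XOR(0, 0) = 0
s2 = NOR(s0, s1) = NOR(0, 0) = 1
s3 = NOR(s2, s0) = NOR(1, 0) = 0
s4 = XOR(s3, in2) = XOR(0, 0) = 0
s5 = NAND(s4, s0) = NAND(0, 0) = 1
giving s5 = 1 ≠ 0.

no solution exists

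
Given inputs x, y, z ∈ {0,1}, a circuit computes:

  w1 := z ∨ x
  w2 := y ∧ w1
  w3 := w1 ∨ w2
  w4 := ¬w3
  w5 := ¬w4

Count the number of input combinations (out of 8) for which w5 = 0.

w5 = ¬w4 must be 0, so w4 = 1.
Satisfying assignments:
  x=0, y=0, z=0
  x=0, y=1, z=0

2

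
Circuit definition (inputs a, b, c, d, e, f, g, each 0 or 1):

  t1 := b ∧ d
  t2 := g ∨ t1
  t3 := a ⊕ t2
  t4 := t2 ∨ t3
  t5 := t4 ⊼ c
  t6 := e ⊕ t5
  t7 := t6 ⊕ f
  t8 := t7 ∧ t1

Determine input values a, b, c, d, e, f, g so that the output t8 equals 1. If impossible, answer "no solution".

t8 = t7 ∧ t1 must be 1, so both t7 = 1 and t1 = 1.
Check with a=1, b=1, c=0, d=1, e=1, f=1, g=1:
t1 = b ∧ d = 1 ∧ 1 = 1
t2 = g ∨ t1 = 1 ∨ 1 = 1
t3 = a ⊕ t2 = 1 ⊕ 1 = 0
t4 = t2 ∨ t3 = 1 ∨ 0 = 1
t5 = t4 ⊼ c = 1 ⊼ 0 = 1
t6 = e ⊕ t5 = 1 ⊕ 1 = 0
t7 = t6 ⊕ f = 0 ⊕ 1 = 1
t8 = t7 ∧ t1 = 1 ∧ 1 = 1
So t8 = 1 as required.

a=1, b=1, c=0, d=1, e=1, f=1, g=1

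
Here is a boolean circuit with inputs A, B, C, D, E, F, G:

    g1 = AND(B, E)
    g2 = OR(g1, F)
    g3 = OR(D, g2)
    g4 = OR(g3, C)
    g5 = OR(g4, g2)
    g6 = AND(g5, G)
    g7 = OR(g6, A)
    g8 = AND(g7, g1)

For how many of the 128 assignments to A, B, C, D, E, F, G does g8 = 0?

104

g8 = AND(g7, g1) must be 0, so at least one of g7, g1 is 0.
Enumerating the 128 input combinations, 104 give g8 = 0 and 24 give g8 = 1.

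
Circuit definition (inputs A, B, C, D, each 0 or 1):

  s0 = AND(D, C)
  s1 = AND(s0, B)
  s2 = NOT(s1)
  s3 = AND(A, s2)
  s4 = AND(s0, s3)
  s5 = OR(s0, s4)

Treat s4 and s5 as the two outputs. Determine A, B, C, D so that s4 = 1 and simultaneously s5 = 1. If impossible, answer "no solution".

A=1, B=0, C=1, D=1

Check with A=1, B=0, C=1, D=1:
s0 = AND(D, C) = AND(1, 1) = 1
s1 = AND(s0, B) = AND(1, 0) = 0
s2 = NOT(s1) = NOT 0 = 1
s3 = AND(A, s2) = AND(1, 1) = 1
s4 = AND(s0, s3) = AND(1, 1) = 1
s5 = OR(s0, s4) = OR(1, 1) = 1
So s4 = 1 and s5 = 1.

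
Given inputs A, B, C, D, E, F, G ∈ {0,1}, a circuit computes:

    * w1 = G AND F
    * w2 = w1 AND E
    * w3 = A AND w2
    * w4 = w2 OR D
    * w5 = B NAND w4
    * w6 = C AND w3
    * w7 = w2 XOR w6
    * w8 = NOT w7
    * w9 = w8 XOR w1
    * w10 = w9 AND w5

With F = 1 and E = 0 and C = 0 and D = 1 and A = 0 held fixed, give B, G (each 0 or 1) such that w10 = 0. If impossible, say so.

w10 = w9 AND w5 must be 0, so at least one of w9, w5 is 0.
Check with F = 1 and E = 0 and C = 0 and D = 1 and A = 0 and B=1, G=0:
w1 = G AND F = 0 AND 1 = 0
w2 = w1 AND E = 0 AND 0 = 0
w3 = A AND w2 = 0 AND 0 = 0
w4 = w2 OR D = 0 OR 1 = 1
w5 = B NAND w4 = 1 NAND 1 = 0
w6 = C AND w3 = 0 AND 0 = 0
w7 = w2 XOR w6 = 0 XOR 0 = 0
w8 = NOT w7 = NOT 0 = 1
w9 = w8 XOR w1 = 1 XOR 0 = 1
w10 = w9 AND w5 = 1 AND 0 = 0
So w10 = 0.

B=1, G=0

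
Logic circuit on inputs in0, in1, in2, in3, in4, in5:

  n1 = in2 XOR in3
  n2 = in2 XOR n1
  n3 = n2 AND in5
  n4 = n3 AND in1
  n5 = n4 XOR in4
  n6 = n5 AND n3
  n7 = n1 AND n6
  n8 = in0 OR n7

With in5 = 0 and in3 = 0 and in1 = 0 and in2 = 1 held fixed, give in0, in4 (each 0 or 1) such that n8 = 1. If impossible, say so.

in0=1, in4=0

n8 = in0 OR n7 must be 1, so at least one of in0, n7 is 1.
Check with in5 = 0 and in3 = 0 and in1 = 0 and in2 = 1 and in0=1, in4=0:
n1 = in2 XOR in3 = 1 XOR 0 = 1
n2 = in2 XOR n1 = 1 XOR 1 = 0
n3 = n2 AND in5 = 0 AND 0 = 0
n4 = n3 AND in1 = 0 AND 0 = 0
n5 = n4 XOR in4 = 0 XOR 0 = 0
n6 = n5 AND n3 = 0 AND 0 = 0
n7 = n1 AND n6 = 1 AND 0 = 0
n8 = in0 OR n7 = 1 OR 0 = 1
So n8 = 1.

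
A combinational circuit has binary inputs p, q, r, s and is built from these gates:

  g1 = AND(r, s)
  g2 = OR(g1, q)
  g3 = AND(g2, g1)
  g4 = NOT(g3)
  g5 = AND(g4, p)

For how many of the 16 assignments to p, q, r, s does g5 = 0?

10

g5 = AND(g4, p) must be 0, so at least one of g4, p is 0.
Enumerating the 16 input combinations, 10 give g5 = 0 and 6 give g5 = 1.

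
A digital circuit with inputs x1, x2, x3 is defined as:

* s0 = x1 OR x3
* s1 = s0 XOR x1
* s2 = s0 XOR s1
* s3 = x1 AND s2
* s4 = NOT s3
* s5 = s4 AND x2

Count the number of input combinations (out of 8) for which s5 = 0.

6

s5 = s4 AND x2 must be 0, so at least one of s4, x2 is 0.
Satisfying assignments:
  x1=0, x2=0, x3=0
  x1=0, x2=0, x3=1
  x1=1, x2=0, x3=0
  x1=1, x2=0, x3=1
  x1=1, x2=1, x3=0
  x1=1, x2=1, x3=1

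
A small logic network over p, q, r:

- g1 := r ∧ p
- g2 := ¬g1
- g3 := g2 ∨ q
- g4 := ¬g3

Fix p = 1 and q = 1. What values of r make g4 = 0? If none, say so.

g4 = ¬g3 must be 0, so g3 = 1.
Check with p = 1 and q = 1 and r=1:
g1 = r ∧ p = 1 ∧ 1 = 1
g2 = ¬g1 = ¬1 = 0
g3 = g2 ∨ q = 0 ∨ 1 = 1
g4 = ¬g3 = ¬1 = 0
So g4 = 0.

r=1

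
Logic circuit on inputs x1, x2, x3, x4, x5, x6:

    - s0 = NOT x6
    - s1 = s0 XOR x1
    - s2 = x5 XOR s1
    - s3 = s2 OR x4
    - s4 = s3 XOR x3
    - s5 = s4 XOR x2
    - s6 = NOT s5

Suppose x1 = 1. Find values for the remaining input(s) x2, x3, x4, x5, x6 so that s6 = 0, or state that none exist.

s6 = NOT s5 must be 0, so s5 = 1.
s5 = s4 XOR x2 must be 1, so s4 and x2 differ.
Check with x1 = 1 and x2=0, x3=0, x4=1, x5=1, x6=1:
s0 = NOT x6 = NOT 1 = 0
s1 = s0 XOR x1 = 0 XOR 1 = 1
s2 = x5 XOR s1 = 1 XOR 1 = 0
s3 = s2 OR x4 = 0 OR 1 = 1
s4 = s3 XOR x3 = 1 XOR 0 = 1
s5 = s4 XOR x2 = 1 XOR 0 = 1
s6 = NOT s5 = NOT 1 = 0
So s6 = 0.

x2=0 x3=0 x4=1 x5=1 x6=1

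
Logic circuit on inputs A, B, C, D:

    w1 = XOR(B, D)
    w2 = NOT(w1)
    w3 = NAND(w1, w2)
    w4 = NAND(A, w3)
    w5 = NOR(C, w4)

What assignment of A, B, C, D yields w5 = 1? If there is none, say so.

A=1, B=1, C=0, D=0

w5 = NOR(C, w4) must be 1, so both C = 0 and w4 = 0.
Check with A=1, B=1, C=0, D=0:
w1 = XOR(B, D) = XOR(1, 0) = 1
w2 = NOT(w1) = NOT 1 = 0
w3 = NAND(w1, w2) = NAND(1, 0) = 1
w4 = NAND(A, w3) = NAND(1, 1) = 0
w5 = NOR(C, w4) = NOR(0, 0) = 1
So w5 = 1 as required.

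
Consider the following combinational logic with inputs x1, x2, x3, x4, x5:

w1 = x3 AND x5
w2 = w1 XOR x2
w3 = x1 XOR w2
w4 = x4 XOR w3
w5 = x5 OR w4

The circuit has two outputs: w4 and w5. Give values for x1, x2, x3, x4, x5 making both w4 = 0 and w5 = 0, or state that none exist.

x1=1 x2=1 x3=1 x4=0 x5=0

Check with x1=1 x2=1 x3=1 x4=0 x5=0:
w1 = x3 AND x5 = 1 AND 0 = 0
w2 = w1 XOR x2 = 0 XOR 1 = 1
w3 = x1 XOR w2 = 1 XOR 1 = 0
w4 = x4 XOR w3 = 0 XOR 0 = 0
w5 = x5 OR w4 = 0 OR 0 = 0
So w4 = 0 and w5 = 0.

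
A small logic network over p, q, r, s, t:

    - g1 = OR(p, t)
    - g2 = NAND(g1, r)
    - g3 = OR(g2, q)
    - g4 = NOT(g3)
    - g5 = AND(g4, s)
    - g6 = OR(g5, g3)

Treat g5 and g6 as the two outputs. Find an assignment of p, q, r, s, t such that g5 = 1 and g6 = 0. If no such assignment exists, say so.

Across all 32 input combinations, none give both g5 = 1 and g6 = 0.

no solution exists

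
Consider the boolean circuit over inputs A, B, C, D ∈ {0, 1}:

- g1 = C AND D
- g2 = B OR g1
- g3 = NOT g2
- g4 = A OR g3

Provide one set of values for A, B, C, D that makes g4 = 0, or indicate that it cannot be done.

A=0, B=1, C=1, D=0

g4 = A OR g3 must be 0, so both A = 0 and g3 = 0.
g3 = NOT g2 must be 0, so g2 = 1.
g2 = B OR g1 must be 1, so at least one of B, g1 is 1.
Check with A=0, B=1, C=1, D=0:
g1 = C AND D = 1 AND 0 = 0
g2 = B OR g1 = 1 OR 0 = 1
g3 = NOT g2 = NOT 1 = 0
g4 = A OR g3 = 0 OR 0 = 0
So g4 = 0 as required.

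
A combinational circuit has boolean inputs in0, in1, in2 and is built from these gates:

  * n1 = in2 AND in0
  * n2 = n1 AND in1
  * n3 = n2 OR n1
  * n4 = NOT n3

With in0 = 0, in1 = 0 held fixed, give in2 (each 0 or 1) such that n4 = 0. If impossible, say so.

With in0 = 0, in1 = 0 fixed, none of the 2 settings of in2 give n4 = 0.
For example, with in2=0:
n1 = in2 AND in0 = 0 AND 0 = 0
n2 = n1 AND in1 = 0 AND 0 = 0
n3 = n2 OR n1 = 0 OR 0 = 0
n4 = NOT n3 = NOT 0 = 1
giving n4 = 1 ≠ 0.

no solution exists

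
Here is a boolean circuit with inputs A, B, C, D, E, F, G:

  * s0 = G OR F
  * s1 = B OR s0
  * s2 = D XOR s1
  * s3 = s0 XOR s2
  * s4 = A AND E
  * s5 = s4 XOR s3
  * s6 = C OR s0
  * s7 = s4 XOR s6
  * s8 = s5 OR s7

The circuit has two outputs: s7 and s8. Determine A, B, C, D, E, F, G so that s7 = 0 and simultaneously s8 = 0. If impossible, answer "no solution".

Check with A=0, B=1, C=0, D=1, E=0, F=0, G=0:
s0 = G OR F = 0 OR 0 = 0
s1 = B OR s0 = 1 OR 0 = 1
s2 = D XOR s1 = 1 XOR 1 = 0
s3 = s0 XOR s2 = 0 XOR 0 = 0
s4 = A AND E = 0 AND 0 = 0
s5 = s4 XOR s3 = 0 XOR 0 = 0
s6 = C OR s0 = 0 OR 0 = 0
s7 = s4 XOR s6 = 0 XOR 0 = 0
s8 = s5 OR s7 = 0 OR 0 = 0
So s7 = 0 and s8 = 0.

A=0, B=1, C=0, D=1, E=0, F=0, G=0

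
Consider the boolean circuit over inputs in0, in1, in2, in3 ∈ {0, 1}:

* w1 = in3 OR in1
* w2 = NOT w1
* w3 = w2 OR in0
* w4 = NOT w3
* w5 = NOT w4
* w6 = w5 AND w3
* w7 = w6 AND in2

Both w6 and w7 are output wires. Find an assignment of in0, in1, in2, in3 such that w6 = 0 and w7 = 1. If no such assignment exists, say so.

no solution exists

Across all 16 input combinations, none give both w6 = 0 and w7 = 1.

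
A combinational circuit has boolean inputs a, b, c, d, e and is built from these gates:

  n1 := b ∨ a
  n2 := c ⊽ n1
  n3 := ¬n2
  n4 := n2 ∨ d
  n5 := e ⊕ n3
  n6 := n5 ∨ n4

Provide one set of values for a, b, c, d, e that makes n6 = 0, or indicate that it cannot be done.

a=0, b=1, c=0, d=0, e=1

n6 = n5 ∨ n4 must be 0, so both n5 = 0 and n4 = 0.
n5 = e ⊕ n3 must be 0, so e and n3 are equal.
Check with a=0, b=1, c=0, d=0, e=1:
n1 = b ∨ a = 1 ∨ 0 = 1
n2 = c ⊽ n1 = 0 ⊽ 1 = 0
n3 = ¬n2 = ¬0 = 1
n4 = n2 ∨ d = 0 ∨ 0 = 0
n5 = e ⊕ n3 = 1 ⊕ 1 = 0
n6 = n5 ∨ n4 = 0 ∨ 0 = 0
So n6 = 0 as required.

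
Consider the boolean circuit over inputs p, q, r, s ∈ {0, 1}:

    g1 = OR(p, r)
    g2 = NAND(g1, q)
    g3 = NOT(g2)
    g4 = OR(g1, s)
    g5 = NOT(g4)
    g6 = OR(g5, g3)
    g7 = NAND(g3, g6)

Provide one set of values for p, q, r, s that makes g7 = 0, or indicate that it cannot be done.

g7 = NAND(g3, g6) must be 0, so both g3 = 1 and g6 = 1.
g3 = NOT(g2) must be 1, so g2 = 0.
Check with p=0, q=1, r=1, s=0:
g1 = OR(p, r) = OR(0, 1) = 1
g2 = NAND(g1, q) = NAND(1, 1) = 0
g3 = NOT(g2) = NOT 0 = 1
g4 = OR(g1, s) = OR(1, 0) = 1
g5 = NOT(g4) = NOT 1 = 0
g6 = OR(g5, g3) = OR(0, 1) = 1
g7 = NAND(g3, g6) = NAND(1, 1) = 0
So g7 = 0 as required.

p=0, q=1, r=1, s=0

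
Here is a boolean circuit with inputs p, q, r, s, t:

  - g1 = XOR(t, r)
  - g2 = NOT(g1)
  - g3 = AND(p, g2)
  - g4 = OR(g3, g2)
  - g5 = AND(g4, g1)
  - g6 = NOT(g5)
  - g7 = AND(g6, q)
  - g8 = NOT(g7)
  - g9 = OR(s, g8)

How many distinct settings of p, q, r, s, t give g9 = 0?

8

g9 = OR(s, g8) must be 0, so both s = 0 and g8 = 0.
Enumerating the 32 input combinations, 8 give g9 = 0 and 24 give g9 = 1.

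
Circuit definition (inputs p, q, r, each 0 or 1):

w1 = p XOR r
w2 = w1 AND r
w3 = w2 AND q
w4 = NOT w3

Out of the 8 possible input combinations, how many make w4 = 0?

w4 = NOT w3 must be 0, so w3 = 1.
w3 = w2 AND q must be 1, so both w2 = 1 and q = 1.
w2 = w1 AND r must be 1, so both w1 = 1 and r = 1.
Enumerating the 8 input combinations, 1 give w4 = 0 and 7 give w4 = 1.

1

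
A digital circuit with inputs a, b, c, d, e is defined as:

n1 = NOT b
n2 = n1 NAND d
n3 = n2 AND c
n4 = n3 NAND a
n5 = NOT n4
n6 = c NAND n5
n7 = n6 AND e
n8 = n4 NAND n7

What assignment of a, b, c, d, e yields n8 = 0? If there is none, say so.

a=1, b=1, c=0, d=0, e=1

n8 = n4 NAND n7 must be 0, so both n4 = 1 and n7 = 1.
n4 = n3 NAND a must be 1, so at least one of n3, a is 0.
Check with a=1, b=1, c=0, d=0, e=1:
n1 = NOT b = NOT 1 = 0
n2 = n1 NAND d = 0 NAND 0 = 1
n3 = n2 AND c = 1 AND 0 = 0
n4 = n3 NAND a = 0 NAND 1 = 1
n5 = NOT n4 = NOT 1 = 0
n6 = c NAND n5 = 0 NAND 0 = 1
n7 = n6 AND e = 1 AND 1 = 1
n8 = n4 NAND n7 = 1 NAND 1 = 0
So n8 = 0 as required.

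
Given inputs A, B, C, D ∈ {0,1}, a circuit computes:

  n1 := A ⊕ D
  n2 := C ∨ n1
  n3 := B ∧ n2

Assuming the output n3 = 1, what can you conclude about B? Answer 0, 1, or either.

n3 = B ∧ n2 must be 1, so both B = 1 and n2 = 1.
n2 = C ∨ n1 must be 1, so at least one of C, n1 is 1.
Every assignment with n3 = 1 has B = 1; there are 6 such assignment(s).

1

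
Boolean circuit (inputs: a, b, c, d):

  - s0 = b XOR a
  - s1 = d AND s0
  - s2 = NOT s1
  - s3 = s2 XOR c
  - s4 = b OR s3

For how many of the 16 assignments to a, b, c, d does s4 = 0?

s4 = b OR s3 must be 0, so both b = 0 and s3 = 0.
s3 = s2 XOR c must be 0, so s2 and c are equal.
Enumerating the 16 input combinations, 4 give s4 = 0 and 12 give s4 = 1.

4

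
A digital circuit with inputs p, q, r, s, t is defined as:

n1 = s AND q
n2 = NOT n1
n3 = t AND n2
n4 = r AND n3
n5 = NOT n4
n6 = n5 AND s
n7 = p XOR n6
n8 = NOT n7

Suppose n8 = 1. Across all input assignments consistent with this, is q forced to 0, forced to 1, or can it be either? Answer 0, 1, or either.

Both values of q occur among assignments with n8 = 1:
  q=0: p=0, q=0, r=0, s=0, t=0
  q=1: p=0, q=1, r=0, s=0, t=0

either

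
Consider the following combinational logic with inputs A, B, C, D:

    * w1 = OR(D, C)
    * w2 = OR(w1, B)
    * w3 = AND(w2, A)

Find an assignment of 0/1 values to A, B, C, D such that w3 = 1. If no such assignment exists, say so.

A=1, B=1, C=0, D=1

w3 = AND(w2, A) must be 1, so both w2 = 1 and A = 1.
w2 = OR(w1, B) must be 1, so at least one of w1, B is 1.
Check with A=1, B=1, C=0, D=1:
w1 = OR(D, C) = OR(1, 0) = 1
w2 = OR(w1, B) = OR(1, 1) = 1
w3 = AND(w2, A) = AND(1, 1) = 1
So w3 = 1 as required.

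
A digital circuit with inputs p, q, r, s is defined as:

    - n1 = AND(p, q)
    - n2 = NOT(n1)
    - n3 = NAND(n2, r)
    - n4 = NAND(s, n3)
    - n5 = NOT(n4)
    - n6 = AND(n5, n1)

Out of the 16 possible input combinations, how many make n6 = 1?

n6 = AND(n5, n1) must be 1, so both n5 = 1 and n1 = 1.
n5 = NOT(n4) must be 1, so n4 = 0.
n1 = AND(p, q) must be 1, so both p = 1 and q = 1.
Satisfying assignments:
  p=1, q=1, r=0, s=1
  p=1, q=1, r=1, s=1

2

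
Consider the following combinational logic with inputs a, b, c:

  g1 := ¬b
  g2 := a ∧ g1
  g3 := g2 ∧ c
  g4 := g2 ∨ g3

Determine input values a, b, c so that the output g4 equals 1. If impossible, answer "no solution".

g4 = g2 ∨ g3 must be 1, so at least one of g2, g3 is 1.
Check with a=1, b=0, c=1:
g1 = ¬b = ¬0 = 1
g2 = a ∧ g1 = 1 ∧ 1 = 1
g3 = g2 ∧ c = 1 ∧ 1 = 1
g4 = g2 ∨ g3 = 1 ∨ 1 = 1
So g4 = 1 as required.

a=1, b=0, c=1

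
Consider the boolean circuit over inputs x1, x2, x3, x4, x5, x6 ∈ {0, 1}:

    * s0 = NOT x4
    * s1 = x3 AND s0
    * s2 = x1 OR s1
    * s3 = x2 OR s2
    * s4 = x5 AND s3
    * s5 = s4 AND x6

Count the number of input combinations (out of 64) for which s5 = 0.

s5 = s4 AND x6 must be 0, so at least one of s4, x6 is 0.
Enumerating the 64 input combinations, 51 give s5 = 0 and 13 give s5 = 1.

51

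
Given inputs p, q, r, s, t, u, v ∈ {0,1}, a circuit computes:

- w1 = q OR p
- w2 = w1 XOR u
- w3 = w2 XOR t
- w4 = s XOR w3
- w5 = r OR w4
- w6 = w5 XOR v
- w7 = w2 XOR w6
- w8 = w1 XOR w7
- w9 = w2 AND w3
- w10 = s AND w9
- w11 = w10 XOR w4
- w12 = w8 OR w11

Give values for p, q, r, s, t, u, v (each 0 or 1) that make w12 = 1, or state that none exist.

Check with p=0 q=0 r=0 s=0 t=1 u=0 v=0:
w1 = q OR p = 0 OR 0 = 0
w2 = w1 XOR u = 0 XOR 0 = 0
w3 = w2 XOR t = 0 XOR 1 = 1
w4 = s XOR w3 = 0 XOR 1 = 1
w5 = r OR w4 = 0 OR 1 = 1
w6 = w5 XOR v = 1 XOR 0 = 1
w7 = w2 XOR w6 = 0 XOR 1 = 1
w8 = w1 XOR w7 = 0 XOR 1 = 1
w9 = w2 AND w3 = 0 AND 1 = 0
w10 = s AND w9 = 0 AND 0 = 0
w11 = w10 XOR w4 = 0 XOR 1 = 1
w12 = w8 OR w11 = 1 OR 1 = 1
So w12 = 1 as required.

p=0 q=0 r=0 s=0 t=1 u=0 v=0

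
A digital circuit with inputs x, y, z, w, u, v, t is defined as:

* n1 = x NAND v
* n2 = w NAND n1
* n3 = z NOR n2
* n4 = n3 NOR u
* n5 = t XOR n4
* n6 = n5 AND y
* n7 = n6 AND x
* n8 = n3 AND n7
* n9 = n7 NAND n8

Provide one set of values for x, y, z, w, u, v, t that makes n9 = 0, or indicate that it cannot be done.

x=1 y=1 z=0 w=1 u=0 v=0 t=1

Check with x=1 y=1 z=0 w=1 u=0 v=0 t=1:
n1 = x NAND v = 1 NAND 0 = 1
n2 = w NAND n1 = 1 NAND 1 = 0
n3 = z NOR n2 = 0 NOR 0 = 1
n4 = n3 NOR u = 1 NOR 0 = 0
n5 = t XOR n4 = 1 XOR 0 = 1
n6 = n5 AND y = 1 AND 1 = 1
n7 = n6 AND x = 1 AND 1 = 1
n8 = n3 AND n7 = 1 AND 1 = 1
n9 = n7 NAND n8 = 1 NAND 1 = 0
So n9 = 0 as required.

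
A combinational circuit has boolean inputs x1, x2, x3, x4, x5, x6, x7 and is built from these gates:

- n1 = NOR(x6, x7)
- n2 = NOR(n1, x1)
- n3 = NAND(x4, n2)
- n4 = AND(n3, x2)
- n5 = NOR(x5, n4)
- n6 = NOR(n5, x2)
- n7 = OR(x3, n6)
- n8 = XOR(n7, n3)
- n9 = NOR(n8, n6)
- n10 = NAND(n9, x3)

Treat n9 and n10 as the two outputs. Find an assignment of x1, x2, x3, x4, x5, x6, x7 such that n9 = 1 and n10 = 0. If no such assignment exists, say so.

Check with x1=0 x2=1 x3=1 x4=0 x5=1 x6=1 x7=1:
n1 = NOR(x6, x7) = NOR(1, 1) = 0
n2 = NOR(n1, x1) = NOR(0, 0) = 1
n3 = NAND(x4, n2) = NAND(0, 1) = 1
n4 = AND(n3, x2) = AND(1, 1) = 1
n5 = NOR(x5, n4) = NOR(1, 1) = 0
n6 = NOR(n5, x2) = NOR(0, 1) = 0
n7 = OR(x3, n6) = OR(1, 0) = 1
n8 = XOR(n7, n3) = XOR(1, 1) = 0
n9 = NOR(n8, n6) = NOR(0, 0) = 1
n10 = NAND(n9, x3) = NAND(1, 1) = 0
So n9 = 1 and n10 = 0.

x1=0 x2=1 x3=1 x4=0 x5=1 x6=1 x7=1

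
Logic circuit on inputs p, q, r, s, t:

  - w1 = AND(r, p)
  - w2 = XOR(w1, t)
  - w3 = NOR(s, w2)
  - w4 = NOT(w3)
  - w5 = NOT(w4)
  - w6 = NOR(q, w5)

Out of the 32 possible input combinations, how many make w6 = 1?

12

w6 = NOR(q, w5) must be 1, so both q = 0 and w5 = 0.
w5 = NOT(w4) must be 0, so w4 = 1.
Enumerating the 32 input combinations, 12 give w6 = 1 and 20 give w6 = 0.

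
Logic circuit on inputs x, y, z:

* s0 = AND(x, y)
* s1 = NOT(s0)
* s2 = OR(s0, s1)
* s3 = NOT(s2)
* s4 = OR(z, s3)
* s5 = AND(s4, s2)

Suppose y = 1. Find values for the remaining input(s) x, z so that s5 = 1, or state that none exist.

x=0, z=1

Check with y = 1 and x=0, z=1:
s0 = AND(x, y) = AND(0, 1) = 0
s1 = NOT(s0) = NOT 0 = 1
s2 = OR(s0, s1) = OR(0, 1) = 1
s3 = NOT(s2) = NOT 1 = 0
s4 = OR(z, s3) = OR(1, 0) = 1
s5 = AND(s4, s2) = AND(1, 1) = 1
So s5 = 1.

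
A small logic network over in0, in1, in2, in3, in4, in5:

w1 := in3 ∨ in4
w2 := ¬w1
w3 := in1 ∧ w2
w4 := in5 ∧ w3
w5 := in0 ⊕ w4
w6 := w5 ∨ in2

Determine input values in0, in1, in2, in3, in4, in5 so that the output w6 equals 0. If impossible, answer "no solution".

w6 = w5 ∨ in2 must be 0, so both w5 = 0 and in2 = 0.
w5 = in0 ⊕ w4 must be 0, so in0 and w4 are equal.
Check with in0=0, in1=1, in2=0, in3=1, in4=1, in5=1:
w1 = in3 ∨ in4 = 1 ∨ 1 = 1
w2 = ¬w1 = ¬1 = 0
w3 = in1 ∧ w2 = 1 ∧ 0 = 0
w4 = in5 ∧ w3 = 1 ∧ 0 = 0
w5 = in0 ⊕ w4 = 0 ⊕ 0 = 0
w6 = w5 ∨ in2 = 0 ∨ 0 = 0
So w6 = 0 as required.

in0=0, in1=1, in2=0, in3=1, in4=1, in5=1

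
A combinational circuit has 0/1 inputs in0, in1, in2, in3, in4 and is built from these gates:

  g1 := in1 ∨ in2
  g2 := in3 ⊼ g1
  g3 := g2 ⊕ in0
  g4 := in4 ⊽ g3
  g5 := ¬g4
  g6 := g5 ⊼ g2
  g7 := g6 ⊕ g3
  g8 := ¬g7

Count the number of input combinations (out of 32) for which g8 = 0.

g8 = ¬g7 must be 0, so g7 = 1.
Enumerating the 32 input combinations, 21 give g8 = 0 and 11 give g8 = 1.

21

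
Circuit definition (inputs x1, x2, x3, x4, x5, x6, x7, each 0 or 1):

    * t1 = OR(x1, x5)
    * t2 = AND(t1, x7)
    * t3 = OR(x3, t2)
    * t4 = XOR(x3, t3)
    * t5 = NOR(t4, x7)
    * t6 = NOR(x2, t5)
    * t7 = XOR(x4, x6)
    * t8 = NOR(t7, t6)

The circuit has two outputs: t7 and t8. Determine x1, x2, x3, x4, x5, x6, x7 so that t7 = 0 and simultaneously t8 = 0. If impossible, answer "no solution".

x1=1, x2=0, x3=0, x4=1, x5=1, x6=1, x7=1

Check with x1=1, x2=0, x3=0, x4=1, x5=1, x6=1, x7=1:
t1 = OR(x1, x5) = OR(1, 1) = 1
t2 = AND(t1, x7) = AND(1, 1) = 1
t3 = OR(x3, t2) = OR(0, 1) = 1
t4 = XOR(x3, t3) = XOR(0, 1) = 1
t5 = NOR(t4, x7) = NOR(1, 1) = 0
t6 = NOR(x2, t5) = NOR(0, 0) = 1
t7 = XOR(x4, x6) = XOR(1, 1) = 0
t8 = NOR(t7, t6) = NOR(0, 1) = 0
So t7 = 0 and t8 = 0.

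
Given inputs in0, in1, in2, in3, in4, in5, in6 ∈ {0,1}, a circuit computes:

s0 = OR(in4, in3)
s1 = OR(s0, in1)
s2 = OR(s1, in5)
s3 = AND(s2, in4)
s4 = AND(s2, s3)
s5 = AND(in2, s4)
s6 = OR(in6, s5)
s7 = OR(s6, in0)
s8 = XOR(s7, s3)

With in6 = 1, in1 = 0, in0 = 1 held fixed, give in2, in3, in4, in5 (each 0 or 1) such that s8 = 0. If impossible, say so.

s8 = XOR(s7, s3) must be 0, so s7 and s3 are equal.
Check with in6 = 1, in1 = 0, in0 = 1 and in2=0, in3=0, in4=1, in5=1:
s0 = OR(in4, in3) = OR(1, 0) = 1
s1 = OR(s0, in1) = OR(1, 0) = 1
s2 = OR(s1, in5) = OR(1, 1) = 1
s3 = AND(s2, in4) = AND(1, 1) = 1
s4 = AND(s2, s3) = AND(1, 1) = 1
s5 = AND(in2, s4) = AND(0, 1) = 0
s6 = OR(in6, s5) = OR(1, 0) = 1
s7 = OR(s6, in0) = OR(1, 1) = 1
s8 = XOR(s7, s3) = XOR(1, 1) = 0
So s8 = 0.

in2=0 in3=0 in4=1 in5=1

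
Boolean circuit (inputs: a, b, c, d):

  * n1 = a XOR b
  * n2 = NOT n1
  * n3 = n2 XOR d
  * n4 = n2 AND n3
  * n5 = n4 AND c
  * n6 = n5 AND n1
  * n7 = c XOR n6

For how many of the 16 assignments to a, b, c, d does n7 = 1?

8

n7 = c XOR n6 must be 1, so c and n6 differ.
Enumerating the 16 input combinations, 8 give n7 = 1 and 8 give n7 = 0.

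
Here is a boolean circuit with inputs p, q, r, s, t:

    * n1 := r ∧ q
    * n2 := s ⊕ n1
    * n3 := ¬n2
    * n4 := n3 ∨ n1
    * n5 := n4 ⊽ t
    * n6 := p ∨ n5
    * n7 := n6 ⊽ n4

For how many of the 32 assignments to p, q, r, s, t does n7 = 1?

n7 = n6 ⊽ n4 must be 1, so both n6 = 0 and n4 = 0.
n6 = p ∨ n5 must be 0, so both p = 0 and n5 = 0.
n4 = n3 ∨ n1 must be 0, so both n3 = 0 and n1 = 0.
Satisfying assignments:
  p=0, q=0, r=0, s=1, t=1
  p=0, q=0, r=1, s=1, t=1
  p=0, q=1, r=0, s=1, t=1

3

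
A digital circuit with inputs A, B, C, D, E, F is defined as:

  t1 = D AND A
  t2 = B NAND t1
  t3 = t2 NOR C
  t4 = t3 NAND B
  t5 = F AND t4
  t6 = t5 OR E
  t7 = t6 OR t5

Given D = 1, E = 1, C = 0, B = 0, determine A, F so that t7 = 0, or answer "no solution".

With D = 1, E = 1, C = 0, B = 0 fixed, none of the 4 settings of A, F give t7 = 0.
For example, with A=1, F=0:
t1 = D AND A = 1 AND 1 = 1
t2 = B NAND t1 = 0 NAND 1 = 1
t3 = t2 NOR C = 1 NOR 0 = 0
t4 = t3 NAND B = 0 NAND 0 = 1
t5 = F AND t4 = 0 AND 1 = 0
t6 = t5 OR E = 0 OR 1 = 1
t7 = t6 OR t5 = 1 OR 0 = 1
giving t7 = 1 ≠ 0.

no solution exists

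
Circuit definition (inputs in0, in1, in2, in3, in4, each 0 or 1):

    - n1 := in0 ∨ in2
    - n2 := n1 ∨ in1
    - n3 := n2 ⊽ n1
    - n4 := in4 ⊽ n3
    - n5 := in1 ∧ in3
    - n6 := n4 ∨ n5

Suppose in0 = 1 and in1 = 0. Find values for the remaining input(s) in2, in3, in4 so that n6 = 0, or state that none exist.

in2=1 in3=0 in4=1

n6 = n4 ∨ n5 must be 0, so both n4 = 0 and n5 = 0.
Check with in0 = 1 and in1 = 0 and in2=1, in3=0, in4=1:
n1 = in0 ∨ in2 = 1 ∨ 1 = 1
n2 = n1 ∨ in1 = 1 ∨ 0 = 1
n3 = n2 ⊽ n1 = 1 ⊽ 1 = 0
n4 = in4 ⊽ n3 = 1 ⊽ 0 = 0
n5 = in1 ∧ in3 = 0 ∧ 0 = 0
n6 = n4 ∨ n5 = 0 ∨ 0 = 0
So n6 = 0.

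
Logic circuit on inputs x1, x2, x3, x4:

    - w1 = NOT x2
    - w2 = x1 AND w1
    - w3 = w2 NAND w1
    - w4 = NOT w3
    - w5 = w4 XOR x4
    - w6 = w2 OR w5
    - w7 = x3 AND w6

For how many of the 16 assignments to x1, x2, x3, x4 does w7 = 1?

w7 = x3 AND w6 must be 1, so both x3 = 1 and w6 = 1.
w6 = w2 OR w5 must be 1, so at least one of w2, w5 is 1.
Satisfying assignments:
  x1=0, x2=0, x3=1, x4=1
  x1=0, x2=1, x3=1, x4=1
  x1=1, x2=0, x3=1, x4=0
  x1=1, x2=0, x3=1, x4=1
  x1=1, x2=1, x3=1, x4=1

5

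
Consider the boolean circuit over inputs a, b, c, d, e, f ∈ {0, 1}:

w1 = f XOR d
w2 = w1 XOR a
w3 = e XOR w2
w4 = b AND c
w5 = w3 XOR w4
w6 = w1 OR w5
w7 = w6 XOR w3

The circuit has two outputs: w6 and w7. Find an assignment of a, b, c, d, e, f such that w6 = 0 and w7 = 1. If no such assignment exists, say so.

a=1, b=1, c=1, d=0, e=0, f=0

Check with a=1, b=1, c=1, d=0, e=0, f=0:
w1 = f XOR d = 0 XOR 0 = 0
w2 = w1 XOR a = 0 XOR 1 = 1
w3 = e XOR w2 = 0 XOR 1 = 1
w4 = b AND c = 1 AND 1 = 1
w5 = w3 XOR w4 = 1 XOR 1 = 0
w6 = w1 OR w5 = 0 OR 0 = 0
w7 = w6 XOR w3 = 0 XOR 1 = 1
So w6 = 0 and w7 = 1.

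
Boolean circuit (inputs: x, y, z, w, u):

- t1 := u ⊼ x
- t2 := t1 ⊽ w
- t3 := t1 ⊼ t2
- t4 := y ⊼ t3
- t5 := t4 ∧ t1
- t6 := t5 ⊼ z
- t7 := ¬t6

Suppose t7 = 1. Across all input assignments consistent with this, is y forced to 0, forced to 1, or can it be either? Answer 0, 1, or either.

0

t7 = ¬t6 must be 1, so t6 = 0.
t6 = t5 ⊼ z must be 0, so both t5 = 1 and z = 1.
t5 = t4 ∧ t1 must be 1, so both t4 = 1 and t1 = 1.
Every assignment with t7 = 1 has y = 0; there are 6 such assignment(s).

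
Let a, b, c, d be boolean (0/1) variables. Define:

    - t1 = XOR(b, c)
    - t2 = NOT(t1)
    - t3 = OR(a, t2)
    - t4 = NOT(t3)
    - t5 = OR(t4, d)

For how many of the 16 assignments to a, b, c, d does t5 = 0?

6

t5 = OR(t4, d) must be 0, so both t4 = 0 and d = 0.
t4 = NOT(t3) must be 0, so t3 = 1.
Enumerating the 16 input combinations, 6 give t5 = 0 and 10 give t5 = 1.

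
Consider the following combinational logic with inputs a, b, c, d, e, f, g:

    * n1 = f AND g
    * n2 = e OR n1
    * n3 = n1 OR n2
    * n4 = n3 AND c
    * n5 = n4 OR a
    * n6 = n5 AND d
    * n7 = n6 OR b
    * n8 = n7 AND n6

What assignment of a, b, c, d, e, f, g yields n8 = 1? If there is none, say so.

Check with a=1 b=1 c=0 d=1 e=0 f=0 g=1:
n1 = f AND g = 0 AND 1 = 0
n2 = e OR n1 = 0 OR 0 = 0
n3 = n1 OR n2 = 0 OR 0 = 0
n4 = n3 AND c = 0 AND 0 = 0
n5 = n4 OR a = 0 OR 1 = 1
n6 = n5 AND d = 1 AND 1 = 1
n7 = n6 OR b = 1 OR 1 = 1
n8 = n7 AND n6 = 1 AND 1 = 1
So n8 = 1 as required.

a=1 b=1 c=0 d=1 e=0 f=0 g=1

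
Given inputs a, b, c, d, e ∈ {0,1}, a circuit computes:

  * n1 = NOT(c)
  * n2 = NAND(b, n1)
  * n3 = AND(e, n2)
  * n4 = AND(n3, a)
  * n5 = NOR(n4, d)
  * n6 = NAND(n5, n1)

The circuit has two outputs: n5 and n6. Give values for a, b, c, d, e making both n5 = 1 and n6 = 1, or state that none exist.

a=1, b=1, c=1, d=0, e=0

Check with a=1, b=1, c=1, d=0, e=0:
n1 = NOT(c) = NOT 1 = 0
n2 = NAND(b, n1) = NAND(1, 0) = 1
n3 = AND(e, n2) = AND(0, 1) = 0
n4 = AND(n3, a) = AND(0, 1) = 0
n5 = NOR(n4, d) = NOR(0, 0) = 1
n6 = NAND(n5, n1) = NAND(1, 0) = 1
So n5 = 1 and n6 = 1.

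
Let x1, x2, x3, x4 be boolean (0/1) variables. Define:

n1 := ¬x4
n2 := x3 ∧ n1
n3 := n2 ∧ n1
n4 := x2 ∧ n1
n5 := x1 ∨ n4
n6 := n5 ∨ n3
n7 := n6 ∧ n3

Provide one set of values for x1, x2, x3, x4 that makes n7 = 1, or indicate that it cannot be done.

n7 = n6 ∧ n3 must be 1, so both n6 = 1 and n3 = 1.
n6 = n5 ∨ n3 must be 1, so at least one of n5, n3 is 1.
Check with x1=0, x2=1, x3=1, x4=0:
n1 = ¬x4 = ¬0 = 1
n2 = x3 ∧ n1 = 1 ∧ 1 = 1
n3 = n2 ∧ n1 = 1 ∧ 1 = 1
n4 = x2 ∧ n1 = 1 ∧ 1 = 1
n5 = x1 ∨ n4 = 0 ∨ 1 = 1
n6 = n5 ∨ n3 = 1 ∨ 1 = 1
n7 = n6 ∧ n3 = 1 ∧ 1 = 1
So n7 = 1 as required.

x1=0, x2=1, x3=1, x4=0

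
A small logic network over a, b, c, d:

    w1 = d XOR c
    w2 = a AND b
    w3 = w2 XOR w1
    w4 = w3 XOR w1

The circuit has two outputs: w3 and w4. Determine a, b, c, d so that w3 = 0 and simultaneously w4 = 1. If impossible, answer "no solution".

Check with a=1, b=1, c=1, d=0:
w1 = d XOR c = 0 XOR 1 = 1
w2 = a AND b = 1 AND 1 = 1
w3 = w2 XOR w1 = 1 XOR 1 = 0
w4 = w3 XOR w1 = 0 XOR 1 = 1
So w3 = 0 and w4 = 1.

a=1, b=1, c=1, d=0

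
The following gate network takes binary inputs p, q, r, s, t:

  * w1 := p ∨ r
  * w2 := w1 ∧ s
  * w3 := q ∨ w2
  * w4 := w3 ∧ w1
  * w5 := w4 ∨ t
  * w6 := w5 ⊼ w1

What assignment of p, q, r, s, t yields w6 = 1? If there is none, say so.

p=0 q=0 r=0 s=1 t=1

w6 = w5 ⊼ w1 must be 1, so at least one of w5, w1 is 0.
Check with p=0 q=0 r=0 s=1 t=1:
w1 = p ∨ r = 0 ∨ 0 = 0
w2 = w1 ∧ s = 0 ∧ 1 = 0
w3 = q ∨ w2 = 0 ∨ 0 = 0
w4 = w3 ∧ w1 = 0 ∧ 0 = 0
w5 = w4 ∨ t = 0 ∨ 1 = 1
w6 = w5 ⊼ w1 = 1 ⊼ 0 = 1
So w6 = 1 as required.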